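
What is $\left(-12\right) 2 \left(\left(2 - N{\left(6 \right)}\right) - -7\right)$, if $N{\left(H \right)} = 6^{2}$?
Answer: $648$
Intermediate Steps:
$N{\left(H \right)} = 36$
$\left(-12\right) 2 \left(\left(2 - N{\left(6 \right)}\right) - -7\right) = \left(-12\right) 2 \left(\left(2 - 36\right) - -7\right) = - 24 \left(\left(2 - 36\right) + 7\right) = - 24 \left(-34 + 7\right) = \left(-24\right) \left(-27\right) = 648$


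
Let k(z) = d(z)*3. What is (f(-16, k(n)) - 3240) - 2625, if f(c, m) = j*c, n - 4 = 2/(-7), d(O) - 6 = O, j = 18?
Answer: -6153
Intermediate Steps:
d(O) = 6 + O
n = 26/7 (n = 4 + 2/(-7) = 4 + 2*(-⅐) = 4 - 2/7 = 26/7 ≈ 3.7143)
k(z) = 18 + 3*z (k(z) = (6 + z)*3 = 18 + 3*z)
f(c, m) = 18*c
(f(-16, k(n)) - 3240) - 2625 = (18*(-16) - 3240) - 2625 = (-288 - 3240) - 2625 = -3528 - 2625 = -6153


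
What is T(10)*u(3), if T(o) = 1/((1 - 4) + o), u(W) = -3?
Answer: -3/7 ≈ -0.42857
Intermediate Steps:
T(o) = 1/(-3 + o)
T(10)*u(3) = -3/(-3 + 10) = -3/7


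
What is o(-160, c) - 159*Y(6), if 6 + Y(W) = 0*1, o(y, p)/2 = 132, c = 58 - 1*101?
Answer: 1218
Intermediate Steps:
c = -43 (c = 58 - 101 = -43)
o(y, p) = 264 (o(y, p) = 2*132 = 264)
Y(W) = -6 (Y(W) = -6 + 0*1 = -6 + 0 = -6)
o(-160, c) - 159*Y(6) = 264 - 159*(-6) = 264 + 954 = 1218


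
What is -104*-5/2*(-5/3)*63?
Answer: -27300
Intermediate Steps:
-104*-5/2*(-5/3)*63 = -104*(1/2)*(-5)*(-5*1/3)*63 = -(-260)*(-5)/3*63 = -104*25/6*63 = -1300/3*63 = -27300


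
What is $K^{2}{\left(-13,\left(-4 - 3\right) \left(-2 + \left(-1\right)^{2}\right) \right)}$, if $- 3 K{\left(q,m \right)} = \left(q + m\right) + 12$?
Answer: $4$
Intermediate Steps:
$K{\left(q,m \right)} = -4 - \frac{m}{3} - \frac{q}{3}$ ($K{\left(q,m \right)} = - \frac{\left(q + m\right) + 12}{3} = - \frac{\left(m + q\right) + 12}{3} = - \frac{12 + m + q}{3} = -4 - \frac{m}{3} - \frac{q}{3}$)
$K^{2}{\left(-13,\left(-4 - 3\right) \left(-2 + \left(-1\right)^{2}\right) \right)} = \left(-4 - \frac{\left(-4 - 3\right) \left(-2 + \left(-1\right)^{2}\right)}{3} - - \frac{13}{3}\right)^{2} = \left(-4 - \frac{\left(-7\right) \left(-2 + 1\right)}{3} + \frac{13}{3}\right)^{2} = \left(-4 - \frac{\left(-7\right) \left(-1\right)}{3} + \frac{13}{3}\right)^{2} = \left(-4 - \frac{7}{3} + \frac{13}{3}\right)^{2} = \left(-2\right)^{2} = 4$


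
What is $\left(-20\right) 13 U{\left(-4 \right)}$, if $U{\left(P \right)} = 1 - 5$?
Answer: $1040$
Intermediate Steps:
$U{\left(P \right)} = -4$
$\left(-20\right) 13 U{\left(-4 \right)} = \left(-20\right) 13 \left(-4\right) = \left(-260\right) \left(-4\right) = 1040$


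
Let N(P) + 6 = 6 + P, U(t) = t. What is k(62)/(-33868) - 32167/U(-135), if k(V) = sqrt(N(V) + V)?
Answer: 32167/135 - sqrt(31)/16934 ≈ 238.27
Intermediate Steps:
N(P) = P (N(P) = -6 + (6 + P) = P)
k(V) = sqrt(2)*sqrt(V) (k(V) = sqrt(V + V) = sqrt(2*V) = sqrt(2)*sqrt(V))
k(62)/(-33868) - 32167/U(-135) = (sqrt(2)*sqrt(62))/(-33868) - 32167/(-135) = (2*sqrt(31))*(-1/33868) - 32167*(-1/135) = -sqrt(31)/16934 + 32167/135 = 32167/135 - sqrt(31)/16934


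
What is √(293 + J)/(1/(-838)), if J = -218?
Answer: -4190*√3 ≈ -7257.3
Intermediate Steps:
√(293 + J)/(1/(-838)) = √(293 - 218)/(1/(-838)) = √75/(-1/838) = (5*√3)*(-838) = -4190*√3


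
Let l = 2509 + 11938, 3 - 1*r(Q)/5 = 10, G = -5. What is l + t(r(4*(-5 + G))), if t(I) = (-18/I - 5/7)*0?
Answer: 14447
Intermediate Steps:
r(Q) = -35 (r(Q) = 15 - 5*10 = 15 - 50 = -35)
t(I) = 0 (t(I) = (-18/I - 5*⅐)*0 = (-18/I - 5/7)*0 = (-5/7 - 18/I)*0 = 0)
l = 14447
l + t(r(4*(-5 + G))) = 14447 + 0 = 14447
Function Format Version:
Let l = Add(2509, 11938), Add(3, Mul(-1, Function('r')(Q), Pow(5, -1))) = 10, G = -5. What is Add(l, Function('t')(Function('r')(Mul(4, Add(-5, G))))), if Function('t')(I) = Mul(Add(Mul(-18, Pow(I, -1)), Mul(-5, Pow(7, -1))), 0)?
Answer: 14447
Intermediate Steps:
Function('r')(Q) = -35 (Function('r')(Q) = Add(15, Mul(-5, 10)) = Add(15, -50) = -35)
Function('t')(I) = 0 (Function('t')(I) = Mul(Add(Mul(-18, Pow(I, -1)), Mul(-5, Rational(1, 7))), 0) = Mul(Add(Mul(-18, Pow(I, -1)), Rational(-5, 7)), 0) = Mul(Add(Rational(-5, 7), Mul(-18, Pow(I, -1))), 0) = 0)
l = 14447
Add(l, Function('t')(Function('r')(Mul(4, Add(-5, G))))) = Add(14447, 0) = 14447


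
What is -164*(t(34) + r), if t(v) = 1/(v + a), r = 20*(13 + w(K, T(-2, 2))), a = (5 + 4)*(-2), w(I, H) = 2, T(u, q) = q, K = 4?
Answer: -196841/4 ≈ -49210.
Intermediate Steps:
a = -18 (a = 9*(-2) = -18)
r = 300 (r = 20*(13 + 2) = 20*15 = 300)
t(v) = 1/(-18 + v) (t(v) = 1/(v - 18) = 1/(-18 + v))
-164*(t(34) + r) = -164*(1/(-18 + 34) + 300) = -164*(1/16 + 300) = -164*4801/16 = -196841/4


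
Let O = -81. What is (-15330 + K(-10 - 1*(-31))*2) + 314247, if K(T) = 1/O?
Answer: 24212275/81 ≈ 2.9892e+5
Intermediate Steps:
K(T) = -1/81 (K(T) = 1/(-81) = -1/81)
(-15330 + K(-10 - 1*(-31))*2) + 314247 = (-15330 - 1/81*2) + 314247 = (-15330 - 2/81) + 314247 = -1241732/81 + 314247 = 24212275/81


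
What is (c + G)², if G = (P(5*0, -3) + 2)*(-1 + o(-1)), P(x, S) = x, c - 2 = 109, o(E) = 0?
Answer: 11881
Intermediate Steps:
c = 111 (c = 2 + 109 = 111)
G = -2 (G = (5*0 + 2)*(-1 + 0) = (0 + 2)*(-1) = 2*(-1) = -2)
(c + G)² = (111 - 2)² = 109² = 11881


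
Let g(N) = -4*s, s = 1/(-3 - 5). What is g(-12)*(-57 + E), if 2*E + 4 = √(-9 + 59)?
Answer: -59/2 + 5*√2/4 ≈ -27.732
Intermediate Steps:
E = -2 + 5*√2/2 (E = -2 + √(-9 + 59)/2 = -2 + √50/2 = -2 + (5*√2)/2 = -2 + 5*√2/2 ≈ 1.5355)
s = -⅛ (s = 1/(-8) = -⅛ ≈ -0.12500)
g(N) = ½ (g(N) = -4*(-⅛) = ½)
g(-12)*(-57 + E) = (-57 + (-2 + 5*√2/2))/2 = (-59 + 5*√2/2)/2 = -59/2 + 5*√2/4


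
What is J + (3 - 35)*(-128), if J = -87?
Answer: 4009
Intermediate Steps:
J + (3 - 35)*(-128) = -87 + (3 - 35)*(-128) = -87 - 32*(-128) = -87 + 4096 = 4009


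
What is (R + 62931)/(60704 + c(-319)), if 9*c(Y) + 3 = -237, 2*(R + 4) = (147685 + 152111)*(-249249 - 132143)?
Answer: -171509505267/182032 ≈ -9.4219e+5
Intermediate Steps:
R = -57169898020 (R = -4 + ((147685 + 152111)*(-249249 - 132143))/2 = -4 + (299796*(-381392))/2 = -4 + (½)*(-114339796032) = -4 - 57169898016 = -57169898020)
c(Y) = -80/3 (c(Y) = -⅓ + (⅑)*(-237) = -⅓ - 79/3 = -80/3)
(R + 62931)/(60704 + c(-319)) = (-57169898020 + 62931)/(60704 - 80/3) = -57169835089/182032/3 = -57169835089*3/182032 = -171509505267/182032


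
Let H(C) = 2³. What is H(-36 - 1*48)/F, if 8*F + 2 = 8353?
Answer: 64/8351 ≈ 0.0076637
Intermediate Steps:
H(C) = 8
F = 8351/8 (F = -¼ + (⅛)*8353 = -¼ + 8353/8 = 8351/8 ≈ 1043.9)
H(-36 - 1*48)/F = 8/(8351/8) = 8*(8/8351) = 64/8351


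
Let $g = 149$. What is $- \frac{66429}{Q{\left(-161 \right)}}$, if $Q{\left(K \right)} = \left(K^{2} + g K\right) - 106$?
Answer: $- \frac{6039}{166} \approx -36.38$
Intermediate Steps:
$Q{\left(K \right)} = -106 + K^{2} + 149 K$ ($Q{\left(K \right)} = \left(K^{2} + 149 K\right) - 106 = -106 + K^{2} + 149 K$)
$- \frac{66429}{Q{\left(-161 \right)}} = - \frac{66429}{-106 + \left(-161\right)^{2} + 149 \left(-161\right)} = - \frac{66429}{-106 + 25921 - 23989} = - \frac{66429}{1826} = \left(-66429\right) \frac{1}{1826} = - \frac{6039}{166}$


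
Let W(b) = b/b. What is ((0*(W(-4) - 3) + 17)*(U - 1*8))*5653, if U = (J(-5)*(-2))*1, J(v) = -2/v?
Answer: -4228444/5 ≈ -8.4569e+5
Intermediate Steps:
U = -4/5 (U = (-2/(-5)*(-2))*1 = (-2*(-1/5)*(-2))*1 = ((2/5)*(-2))*1 = -4/5*1 = -4/5 ≈ -0.80000)
W(b) = 1
((0*(W(-4) - 3) + 17)*(U - 1*8))*5653 = ((0*(1 - 3) + 17)*(-4/5 - 1*8))*5653 = ((0*(-2) + 17)*(-4/5 - 8))*5653 = ((0 + 17)*(-44/5))*5653 = (17*(-44/5))*5653 = -748/5*5653 = -4228444/5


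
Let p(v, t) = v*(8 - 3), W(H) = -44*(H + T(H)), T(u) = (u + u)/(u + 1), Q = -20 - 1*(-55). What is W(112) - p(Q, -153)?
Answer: -586495/113 ≈ -5190.2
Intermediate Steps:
Q = 35 (Q = -20 + 55 = 35)
T(u) = 2*u/(1 + u) (T(u) = (2*u)/(1 + u) = 2*u/(1 + u))
W(H) = -44*H - 88*H/(1 + H) (W(H) = -44*(H + 2*H/(1 + H)) = -44*H - 88*H/(1 + H))
p(v, t) = 5*v (p(v, t) = v*5 = 5*v)
W(112) - p(Q, -153) = 44*112*(-3 - 1*112)/(1 + 112) - 5*35 = 44*112*(-3 - 112)/113 - 1*175 = 44*112*(1/113)*(-115) - 175 = -566720/113 - 175 = -586495/113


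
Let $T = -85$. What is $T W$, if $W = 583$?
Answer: $-49555$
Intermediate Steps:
$T W = \left(-85\right) 583 = -49555$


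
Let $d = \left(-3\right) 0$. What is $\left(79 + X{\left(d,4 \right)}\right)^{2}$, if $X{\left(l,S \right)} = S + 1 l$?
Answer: $6889$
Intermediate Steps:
$d = 0$
$X{\left(l,S \right)} = S + l$
$\left(79 + X{\left(d,4 \right)}\right)^{2} = \left(79 + \left(4 + 0\right)\right)^{2} = \left(79 + 4\right)^{2} = 83^{2} = 6889$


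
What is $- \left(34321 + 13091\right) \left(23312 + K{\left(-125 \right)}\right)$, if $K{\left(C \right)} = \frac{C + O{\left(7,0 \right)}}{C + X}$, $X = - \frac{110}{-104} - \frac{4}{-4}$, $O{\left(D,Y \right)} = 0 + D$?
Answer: $- \frac{2355424240608}{2131} \approx -1.1053 \cdot 10^{9}$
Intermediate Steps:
$O{\left(D,Y \right)} = D$
$X = \frac{107}{52}$ ($X = \left(-110\right) \left(- \frac{1}{104}\right) - -1 = \frac{55}{52} + 1 = \frac{107}{52} \approx 2.0577$)
$K{\left(C \right)} = \frac{7 + C}{\frac{107}{52} + C}$ ($K{\left(C \right)} = \frac{C + 7}{C + \frac{107}{52}} = \frac{7 + C}{\frac{107}{52} + C}$)
$- \left(34321 + 13091\right) \left(23312 + K{\left(-125 \right)}\right) = - \left(34321 + 13091\right) \left(23312 + \frac{52 \left(7 - 125\right)}{107 + 52 \left(-125\right)}\right) = - 47412 \left(23312 + 52 \frac{1}{107 - 6500} \left(-118\right)\right) = - 47412 \left(23312 + 52 \frac{1}{-6393} \left(-118\right)\right) = - 47412 \left(23312 + 52 \left(- \frac{1}{6393}\right) \left(-118\right)\right) = - 47412 \left(23312 + \frac{6136}{6393}\right) = - \frac{47412 \cdot 149039752}{6393} = \left(-1\right) \frac{2355424240608}{2131} = - \frac{2355424240608}{2131}$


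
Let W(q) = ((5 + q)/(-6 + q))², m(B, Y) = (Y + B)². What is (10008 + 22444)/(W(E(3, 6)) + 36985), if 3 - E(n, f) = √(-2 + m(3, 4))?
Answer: 1733490690736/1976027035349 + 50690024*√47/1976027035349 ≈ 0.87744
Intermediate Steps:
m(B, Y) = (B + Y)²
E(n, f) = 3 - √47 (E(n, f) = 3 - √(-2 + (3 + 4)²) = 3 - √(-2 + 7²) = 3 - √(-2 + 49) = 3 - √47)
W(q) = (5 + q)²/(-6 + q)² (W(q) = ((5 + q)/(-6 + q))² = (5 + q)²/(-6 + q)²)
(10008 + 22444)/(W(E(3, 6)) + 36985) = (10008 + 22444)/((5 + (3 - √47))²/(-6 + (3 - √47))² + 36985) = 32452/((8 - √47)²/(-3 - √47)² + 36985) = 32452/(36985 + (8 - √47)²/(-3 - √47)²)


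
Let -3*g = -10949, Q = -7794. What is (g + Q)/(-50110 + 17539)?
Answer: 12433/97713 ≈ 0.12724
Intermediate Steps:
g = 10949/3 (g = -⅓*(-10949) = 10949/3 ≈ 3649.7)
(g + Q)/(-50110 + 17539) = (10949/3 - 7794)/(-50110 + 17539) = -12433/3/(-32571) = -12433/3*(-1/32571) = 12433/97713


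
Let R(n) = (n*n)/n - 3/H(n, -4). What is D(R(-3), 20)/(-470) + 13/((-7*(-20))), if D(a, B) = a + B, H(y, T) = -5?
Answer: 1823/32900 ≈ 0.055410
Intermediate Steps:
R(n) = ⅗ + n (R(n) = (n*n)/n - 3/(-5) = n²/n - 3*(-⅕) = n + ⅗ = ⅗ + n)
D(a, B) = B + a
D(R(-3), 20)/(-470) + 13/((-7*(-20))) = (20 + (⅗ - 3))/(-470) + 13/((-7*(-20))) = (20 - 12/5)*(-1/470) + 13/140 = (88/5)*(-1/470) + 13*(1/140) = -44/1175 + 13/140 = 1823/32900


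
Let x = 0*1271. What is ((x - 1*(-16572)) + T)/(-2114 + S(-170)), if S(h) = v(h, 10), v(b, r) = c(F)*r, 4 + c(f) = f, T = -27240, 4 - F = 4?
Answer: 1778/359 ≈ 4.9526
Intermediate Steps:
F = 0 (F = 4 - 1*4 = 4 - 4 = 0)
c(f) = -4 + f
x = 0
v(b, r) = -4*r (v(b, r) = (-4 + 0)*r = -4*r)
S(h) = -40 (S(h) = -4*10 = -40)
((x - 1*(-16572)) + T)/(-2114 + S(-170)) = ((0 - 1*(-16572)) - 27240)/(-2114 - 40) = ((0 + 16572) - 27240)/(-2154) = (16572 - 27240)*(-1/2154) = -10668*(-1/2154) = 1778/359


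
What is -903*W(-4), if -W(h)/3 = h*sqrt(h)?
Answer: -21672*I ≈ -21672.0*I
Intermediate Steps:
W(h) = -3*h**(3/2) (W(h) = -3*h*sqrt(h) = -3*h**(3/2))
-903*W(-4) = -(-2709)*(-4)**(3/2) = -(-2709)*(-8*I) = -21672*I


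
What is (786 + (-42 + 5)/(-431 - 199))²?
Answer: 245239877089/396900 ≈ 6.1789e+5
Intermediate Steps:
(786 + (-42 + 5)/(-431 - 199))² = (786 - 37/(-630))² = (786 - 37*(-1/630))² = (786 + 37/630)² = (495217/630)² = 245239877089/396900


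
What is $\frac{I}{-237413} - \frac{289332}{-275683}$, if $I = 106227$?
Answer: $\frac{3582381825}{5950066189} \approx 0.60207$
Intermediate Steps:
$\frac{I}{-237413} - \frac{289332}{-275683} = \frac{106227}{-237413} - \frac{289332}{-275683} = 106227 \left(- \frac{1}{237413}\right) - - \frac{289332}{275683} = - \frac{9657}{21583} + \frac{289332}{275683} = \frac{3582381825}{5950066189}$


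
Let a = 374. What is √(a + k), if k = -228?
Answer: √146 ≈ 12.083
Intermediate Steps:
√(a + k) = √(374 - 228) = √146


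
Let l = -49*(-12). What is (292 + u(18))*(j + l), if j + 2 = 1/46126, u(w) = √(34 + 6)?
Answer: 3946356202/23063 + 27029837*√10/23063 ≈ 1.7482e+5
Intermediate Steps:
u(w) = 2*√10 (u(w) = √40 = 2*√10)
j = -92251/46126 (j = -2 + 1/46126 = -92251/46126 ≈ -2.0000)
l = 588
(292 + u(18))*(j + l) = (292 + 2*√10)*(-92251/46126 + 588) = (292 + 2*√10)*(27029837/46126) = 3946356202/23063 + 27029837*√10/23063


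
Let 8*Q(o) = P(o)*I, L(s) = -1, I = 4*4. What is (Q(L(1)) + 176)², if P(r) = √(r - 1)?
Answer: 30968 + 704*I*√2 ≈ 30968.0 + 995.61*I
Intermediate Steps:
I = 16
P(r) = √(-1 + r)
Q(o) = 2*√(-1 + o) (Q(o) = (√(-1 + o)*16)/8 = (16*√(-1 + o))/8 = 2*√(-1 + o))
(Q(L(1)) + 176)² = (2*√(-1 - 1) + 176)² = (2*√(-2) + 176)² = (2*(I*√2) + 176)² = (2*I*√2 + 176)² = (176 + 2*I*√2)²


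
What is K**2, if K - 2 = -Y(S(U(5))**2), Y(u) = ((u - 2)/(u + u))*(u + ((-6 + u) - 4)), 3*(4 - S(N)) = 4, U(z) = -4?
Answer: 19321/82944 ≈ 0.23294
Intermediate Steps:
S(N) = 8/3 (S(N) = 4 - 1/3*4 = 4 - 4/3 = 8/3)
Y(u) = (-10 + 2*u)*(-2 + u)/(2*u) (Y(u) = ((-2 + u)/((2*u)))*(u + (-10 + u)) = ((-2 + u)*(1/(2*u)))*(-10 + 2*u) = ((-2 + u)/(2*u))*(-10 + 2*u) = (-10 + 2*u)*(-2 + u)/(2*u))
K = 139/288 (K = 2 - (-7 + (8/3)**2 + 10/((8/3)**2)) = 2 - (-7 + 64/9 + 10/(64/9)) = 2 - (-7 + 64/9 + 10*(9/64)) = 2 - (-7 + 64/9 + 45/32) = 2 - 1*437/288 = 2 - 437/288 = 139/288 ≈ 0.48264)
K**2 = (139/288)**2 = 19321/82944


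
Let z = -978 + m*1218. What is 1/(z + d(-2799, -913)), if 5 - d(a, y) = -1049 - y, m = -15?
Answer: -1/19107 ≈ -5.2337e-5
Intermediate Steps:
d(a, y) = 1054 + y (d(a, y) = 5 - (-1049 - y) = 5 + (1049 + y) = 1054 + y)
z = -19248 (z = -978 - 15*1218 = -978 - 18270 = -19248)
1/(z + d(-2799, -913)) = 1/(-19248 + (1054 - 913)) = 1/(-19248 + 141) = 1/(-19107) = -1/19107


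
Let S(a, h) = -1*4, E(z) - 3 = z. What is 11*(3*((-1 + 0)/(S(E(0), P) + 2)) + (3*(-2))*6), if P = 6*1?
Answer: -759/2 ≈ -379.50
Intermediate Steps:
E(z) = 3 + z
P = 6
S(a, h) = -4
11*(3*((-1 + 0)/(S(E(0), P) + 2)) + (3*(-2))*6) = 11*(3*((-1 + 0)/(-4 + 2)) + (3*(-2))*6) = 11*(3*(-1/(-2)) - 6*6) = 11*(3*(-1*(-1/2)) - 36) = 11*(3*(1/2) - 36) = 11*(3/2 - 36) = 11*(-69/2) = -759/2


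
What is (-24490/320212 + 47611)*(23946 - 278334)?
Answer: -57033748606122/4709 ≈ -1.2112e+10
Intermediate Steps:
(-24490/320212 + 47611)*(23946 - 278334) = (-24490*1/320212 + 47611)*(-254388) = (-12245/160106 + 47611)*(-254388) = (7622794521/160106)*(-254388) = -57033748606122/4709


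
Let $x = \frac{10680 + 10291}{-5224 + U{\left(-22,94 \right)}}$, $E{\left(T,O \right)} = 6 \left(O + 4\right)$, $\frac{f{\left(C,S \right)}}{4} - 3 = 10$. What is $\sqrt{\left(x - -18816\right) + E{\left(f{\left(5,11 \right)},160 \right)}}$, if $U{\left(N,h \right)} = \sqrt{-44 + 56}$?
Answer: $\frac{\sqrt{206828458 - 79200 \sqrt{3}}}{2 \sqrt{2612 - \sqrt{3}}} \approx 140.7$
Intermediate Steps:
$f{\left(C,S \right)} = 52$ ($f{\left(C,S \right)} = 12 + 4 \cdot 10 = 12 + 40 = 52$)
$E{\left(T,O \right)} = 24 + 6 O$ ($E{\left(T,O \right)} = 6 \left(4 + O\right) = 24 + 6 O$)
$U{\left(N,h \right)} = 2 \sqrt{3}$ ($U{\left(N,h \right)} = \sqrt{12} = 2 \sqrt{3}$)
$x = \frac{20971}{-5224 + 2 \sqrt{3}}$ ($x = \frac{10680 + 10291}{-5224 + 2 \sqrt{3}} = \frac{20971}{-5224 + 2 \sqrt{3}} \approx -4.017$)
$\sqrt{\left(x - -18816\right) + E{\left(f{\left(5,11 \right)},160 \right)}} = \sqrt{\left(\left(- \frac{27388126}{6822541} - \frac{20971 \sqrt{3}}{13645082}\right) - -18816\right) + \left(24 + 6 \cdot 160\right)} = \sqrt{\left(\left(- \frac{27388126}{6822541} - \frac{20971 \sqrt{3}}{13645082}\right) + 18816\right) + \left(24 + 960\right)} = \sqrt{\left(\frac{128345543330}{6822541} - \frac{20971 \sqrt{3}}{13645082}\right) + 984} = \sqrt{\frac{135058923674}{6822541} - \frac{20971 \sqrt{3}}{13645082}}$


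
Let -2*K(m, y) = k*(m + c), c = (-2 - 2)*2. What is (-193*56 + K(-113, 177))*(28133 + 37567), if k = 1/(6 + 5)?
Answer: -709724250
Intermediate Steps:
k = 1/11 ≈ 0.090909
c = -8 (c = -4*2 = -8)
K(m, y) = 4/11 - m/22 (K(m, y) = -(m - 8)/22 = -(-8 + m)/22 = -(-8/11 + m/11)/2 = 4/11 - m/22)
(-193*56 + K(-113, 177))*(28133 + 37567) = (-193*56 + (4/11 - 1/22*(-113)))*(28133 + 37567) = (-10808 + (4/11 + 113/22))*65700 = (-10808 + 11/2)*65700 = -21605/2*65700 = -709724250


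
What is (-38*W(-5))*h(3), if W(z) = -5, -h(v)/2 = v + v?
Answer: -2280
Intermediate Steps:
h(v) = -4*v (h(v) = -2*(v + v) = -4*v)
(-38*W(-5))*h(3) = (-38*(-5))*(-4*3) = 190*(-12) = -2280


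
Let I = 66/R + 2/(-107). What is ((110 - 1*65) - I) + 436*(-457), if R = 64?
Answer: -682088235/3424 ≈ -1.9921e+5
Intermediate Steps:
I = 3467/3424 (I = 66/64 + 2/(-107) = 66*(1/64) + 2*(-1/107) = 33/32 - 2/107 = 3467/3424 ≈ 1.0126)
((110 - 1*65) - I) + 436*(-457) = ((110 - 1*65) - 1*3467/3424) + 436*(-457) = ((110 - 65) - 3467/3424) - 199252 = (45 - 3467/3424) - 199252 = 150613/3424 - 199252 = -682088235/3424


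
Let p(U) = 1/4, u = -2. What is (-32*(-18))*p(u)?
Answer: 144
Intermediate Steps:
p(U) = ¼
(-32*(-18))*p(u) = -32*(-18)*(¼) = 576*(¼) = 144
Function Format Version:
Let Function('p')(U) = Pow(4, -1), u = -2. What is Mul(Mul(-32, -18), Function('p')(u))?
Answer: 144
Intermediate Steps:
Function('p')(U) = Rational(1, 4)
Mul(Mul(-32, -18), Function('p')(u)) = Mul(Mul(-32, -18), Rational(1, 4)) = Mul(576, Rational(1, 4)) = 144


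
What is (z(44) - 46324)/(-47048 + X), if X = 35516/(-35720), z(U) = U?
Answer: 413280400/420147519 ≈ 0.98366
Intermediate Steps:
X = -8879/8930 (X = 35516*(-1/35720) = -8879/8930 ≈ -0.99429)
(z(44) - 46324)/(-47048 + X) = (44 - 46324)/(-47048 - 8879/8930) = -46280/(-420147519/8930) = -46280*(-8930/420147519) = 413280400/420147519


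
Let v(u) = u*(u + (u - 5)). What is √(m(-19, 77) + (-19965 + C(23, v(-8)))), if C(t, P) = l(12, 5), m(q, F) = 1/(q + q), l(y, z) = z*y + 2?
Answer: 147*I*√1330/38 ≈ 141.08*I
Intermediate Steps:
l(y, z) = 2 + y*z (l(y, z) = y*z + 2 = 2 + y*z)
m(q, F) = 1/(2*q)
v(u) = u*(-5 + 2*u) (v(u) = u*(u + (-5 + u)) = u*(-5 + 2*u))
C(t, P) = 62 (C(t, P) = 2 + 12*5 = 2 + 60 = 62)
√(m(-19, 77) + (-19965 + C(23, v(-8)))) = √((½)/(-19) + (-19965 + 62)) = √((½)*(-1/19) - 19903) = √(-1/38 - 19903) = √(-756315/38) = 147*I*√1330/38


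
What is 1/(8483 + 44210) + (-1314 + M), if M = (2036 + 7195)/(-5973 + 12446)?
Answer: -447695055190/341081789 ≈ -1312.6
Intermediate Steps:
M = 9231/6473 ≈ 1.4261
1/(8483 + 44210) + (-1314 + M) = 1/(8483 + 44210) + (-1314 + 9231/6473) = 1/52693 - 8496291/6473 = -447695055190/341081789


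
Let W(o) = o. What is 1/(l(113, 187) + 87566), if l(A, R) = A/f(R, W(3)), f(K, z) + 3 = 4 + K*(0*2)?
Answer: 1/87679 ≈ 1.1405e-5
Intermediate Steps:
f(K, z) = 1 (f(K, z) = -3 + (4 + K*(0*2)) = -3 + (4 + K*0) = -3 + (4 + 0) = -3 + 4 = 1)
l(A, R) = A (l(A, R) = A/1 = A*1 = A)
1/(l(113, 187) + 87566) = 1/(113 + 87566) = 1/87679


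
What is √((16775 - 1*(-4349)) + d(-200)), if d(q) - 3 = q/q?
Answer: 2*√5282 ≈ 145.35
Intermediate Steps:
d(q) = 4 (d(q) = 3 + q/q = 3 + 1 = 4)
√((16775 - 1*(-4349)) + d(-200)) = √((16775 - 1*(-4349)) + 4) = √((16775 + 4349) + 4) = √(21124 + 4) = √21128 = 2*√5282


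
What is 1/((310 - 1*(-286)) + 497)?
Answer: 1/1093 ≈ 0.00091491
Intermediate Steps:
1/((310 - 1*(-286)) + 497) = 1/((310 + 286) + 497) = 1/(596 + 497) = 1/1093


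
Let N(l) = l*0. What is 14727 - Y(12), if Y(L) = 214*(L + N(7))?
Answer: 12159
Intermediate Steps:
N(l) = 0
Y(L) = 214*L (Y(L) = 214*(L + 0) = 214*L)
14727 - Y(12) = 14727 - 214*12 = 14727 - 1*2568 = 14727 - 2568 = 12159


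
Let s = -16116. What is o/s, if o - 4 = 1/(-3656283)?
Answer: -14625131/58924656828 ≈ -0.00024820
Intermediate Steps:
o = 14625131/3656283 (o = 4 + 1/(-3656283) = 4 - 1/3656283 = 14625131/3656283 ≈ 4.0000)
o/s = (14625131/3656283)/(-16116) = (14625131/3656283)*(-1/16116) = -14625131/58924656828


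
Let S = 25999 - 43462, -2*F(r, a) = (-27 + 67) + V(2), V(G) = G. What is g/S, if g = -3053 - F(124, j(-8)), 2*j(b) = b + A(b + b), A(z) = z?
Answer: 3032/17463 ≈ 0.17362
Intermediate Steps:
j(b) = 3*b/2 (j(b) = (b + (b + b))/2 = (b + 2*b)/2 = (3*b)/2 = 3*b/2)
F(r, a) = -21 (F(r, a) = -((-27 + 67) + 2)/2 = -(40 + 2)/2 = -1/2*42 = -21)
S = -17463
g = -3032 (g = -3053 - 1*(-21) = -3053 + 21 = -3032)
g/S = -3032/(-17463) = -3032*(-1/17463) = 3032/17463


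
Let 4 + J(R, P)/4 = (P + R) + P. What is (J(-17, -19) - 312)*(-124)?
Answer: 67952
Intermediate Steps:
J(R, P) = -16 + 4*R + 8*P (J(R, P) = -16 + 4*((P + R) + P) = -16 + 4*(R + 2*P) = -16 + (4*R + 8*P) = -16 + 4*R + 8*P)
(J(-17, -19) - 312)*(-124) = ((-16 + 4*(-17) + 8*(-19)) - 312)*(-124) = ((-16 - 68 - 152) - 312)*(-124) = (-236 - 312)*(-124) = -548*(-124) = 67952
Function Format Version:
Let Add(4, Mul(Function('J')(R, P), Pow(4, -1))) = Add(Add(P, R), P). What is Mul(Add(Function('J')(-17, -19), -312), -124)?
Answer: 67952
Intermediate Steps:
Function('J')(R, P) = Add(-16, Mul(4, R), Mul(8, P)) (Function('J')(R, P) = Add(-16, Mul(4, Add(Add(P, R), P))) = Add(-16, Mul(4, Add(R, Mul(2, P)))) = Add(-16, Add(Mul(4, R), Mul(8, P))) = Add(-16, Mul(4, R), Mul(8, P)))
Mul(Add(Function('J')(-17, -19), -312), -124) = Mul(Add(Add(-16, Mul(4, -17), Mul(8, -19)), -312), -124) = Mul(Add(Add(-16, -68, -152), -312), -124) = Mul(Add(-236, -312), -124) = Mul(-548, -124) = 67952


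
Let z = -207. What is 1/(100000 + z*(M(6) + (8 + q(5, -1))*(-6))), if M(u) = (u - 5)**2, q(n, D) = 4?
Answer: 1/114697 ≈ 8.7186e-6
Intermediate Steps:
M(u) = (-5 + u)**2
1/(100000 + z*(M(6) + (8 + q(5, -1))*(-6))) = 1/(100000 - 207*((-5 + 6)**2 + (8 + 4)*(-6))) = 1/(100000 - 207*(1**2 + 12*(-6))) = 1/(100000 - 207*(1 - 72)) = 1/(100000 - 207*(-71)) = 1/(100000 + 14697) = 1/114697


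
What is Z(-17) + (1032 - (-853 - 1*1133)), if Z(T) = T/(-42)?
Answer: 126773/42 ≈ 3018.4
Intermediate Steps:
Z(T) = -T/42 (Z(T) = T*(-1/42) = -T/42)
Z(-17) + (1032 - (-853 - 1*1133)) = -1/42*(-17) + (1032 - (-853 - 1*1133)) = 17/42 + (1032 - (-853 - 1133)) = 17/42 + (1032 - 1*(-1986)) = 17/42 + (1032 + 1986) = 17/42 + 3018 = 126773/42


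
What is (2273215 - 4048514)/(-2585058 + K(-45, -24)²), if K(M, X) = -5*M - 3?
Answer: 1775299/2535774 ≈ 0.70010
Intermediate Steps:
K(M, X) = -3 - 5*M
(2273215 - 4048514)/(-2585058 + K(-45, -24)²) = (2273215 - 4048514)/(-2585058 + (-3 - 5*(-45))²) = -1775299/(-2585058 + (-3 + 225)²) = -1775299/(-2585058 + 222²) = -1775299/(-2585058 + 49284) = -1775299/(-2535774) = -1775299*(-1/2535774) = 1775299/2535774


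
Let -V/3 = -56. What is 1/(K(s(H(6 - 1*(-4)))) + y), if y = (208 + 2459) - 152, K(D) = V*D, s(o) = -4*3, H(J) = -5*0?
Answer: 1/499 ≈ 0.0020040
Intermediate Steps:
H(J) = 0
s(o) = -12
V = 168 (V = -3*(-56) = 168)
K(D) = 168*D
y = 2515 (y = 2667 - 152 = 2515)
1/(K(s(H(6 - 1*(-4)))) + y) = 1/(168*(-12) + 2515) = 1/(-2016 + 2515) = 1/499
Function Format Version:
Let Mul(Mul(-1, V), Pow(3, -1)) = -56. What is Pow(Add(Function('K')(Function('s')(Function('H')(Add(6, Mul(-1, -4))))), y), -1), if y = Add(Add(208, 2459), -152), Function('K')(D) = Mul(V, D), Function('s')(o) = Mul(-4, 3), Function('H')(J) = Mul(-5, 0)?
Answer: Rational(1, 499) ≈ 0.0020040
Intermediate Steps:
Function('H')(J) = 0
Function('s')(o) = -12
V = 168 (V = Mul(-3, -56) = 168)
Function('K')(D) = Mul(168, D)
y = 2515 (y = Add(2667, -152) = 2515)
Pow(Add(Function('K')(Function('s')(Function('H')(Add(6, Mul(-1, -4))))), y), -1) = Pow(Add(Mul(168, -12), 2515), -1) = Pow(Add(-2016, 2515), -1) = Pow(499, -1) = Rational(1, 499)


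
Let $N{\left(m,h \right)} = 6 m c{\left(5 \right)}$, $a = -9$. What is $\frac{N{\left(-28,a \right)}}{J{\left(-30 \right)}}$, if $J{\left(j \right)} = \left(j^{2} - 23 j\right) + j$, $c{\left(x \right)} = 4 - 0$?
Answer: $- \frac{28}{65} \approx -0.43077$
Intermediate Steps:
$c{\left(x \right)} = 4$ ($c{\left(x \right)} = 4 + 0 = 4$)
$N{\left(m,h \right)} = 24 m$ ($N{\left(m,h \right)} = 6 m 4 = 24 m$)
$J{\left(j \right)} = j^{2} - 22 j$
$\frac{N{\left(-28,a \right)}}{J{\left(-30 \right)}} = \frac{24 \left(-28\right)}{\left(-30\right) \left(-22 - 30\right)} = - \frac{672}{\left(-30\right) \left(-52\right)} = - \frac{672}{1560} = \left(-672\right) \frac{1}{1560} = - \frac{28}{65}$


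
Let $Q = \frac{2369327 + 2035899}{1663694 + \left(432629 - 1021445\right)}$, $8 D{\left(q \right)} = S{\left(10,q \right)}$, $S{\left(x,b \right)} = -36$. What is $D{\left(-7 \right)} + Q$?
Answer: $- \frac{61675}{153554} \approx -0.40165$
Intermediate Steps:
$D{\left(q \right)} = - \frac{9}{2}$ ($D{\left(q \right)} = \frac{1}{8} \left(-36\right) = - \frac{9}{2}$)
$Q = \frac{314659}{76777}$ ($Q = \frac{4405226}{1663694 + \left(432629 - 1021445\right)} = \frac{4405226}{1663694 - 588816} = \frac{4405226}{1074878} = 4405226 \cdot \frac{1}{1074878} = \frac{314659}{76777} \approx 4.0984$)
$D{\left(-7 \right)} + Q = - \frac{9}{2} + \frac{314659}{76777} = - \frac{61675}{153554}$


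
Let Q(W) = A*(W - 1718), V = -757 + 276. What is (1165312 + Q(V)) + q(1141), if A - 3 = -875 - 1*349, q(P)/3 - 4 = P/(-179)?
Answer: 689200814/179 ≈ 3.8503e+6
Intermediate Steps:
q(P) = 12 - 3*P/179 (q(P) = 12 + 3*(P/(-179)) = 12 + 3*(P*(-1/179)) = 12 + 3*(-P/179) = 12 - 3*P/179)
A = -1221 (A = 3 + (-875 - 1*349) = 3 + (-875 - 349) = 3 - 1224 = -1221)
V = -481
Q(W) = 2097678 - 1221*W (Q(W) = -1221*(W - 1718) = -1221*(-1718 + W) = 2097678 - 1221*W)
(1165312 + Q(V)) + q(1141) = (1165312 + (2097678 - 1221*(-481))) + (12 - 3/179*1141) = (1165312 + (2097678 + 587301)) + (12 - 3423/179) = (1165312 + 2684979) - 1275/179 = 3850291 - 1275/179 = 689200814/179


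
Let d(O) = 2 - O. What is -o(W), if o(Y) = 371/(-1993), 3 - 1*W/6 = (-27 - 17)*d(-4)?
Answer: 371/1993 ≈ 0.18615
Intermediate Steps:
W = 1602 (W = 18 - 6*(-27 - 17)*(2 - 1*(-4)) = 18 - (-264)*(2 + 4) = 18 - (-264)*6 = 18 - 6*(-264) = 18 + 1584 = 1602)
o(Y) = -371/1993 (o(Y) = 371*(-1/1993) = -371/1993)
-o(W) = -1*(-371/1993) = 371/1993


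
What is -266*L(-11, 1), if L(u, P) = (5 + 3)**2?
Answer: -17024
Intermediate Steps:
L(u, P) = 64 (L(u, P) = 8**2 = 64)
-266*L(-11, 1) = -266*64 = -17024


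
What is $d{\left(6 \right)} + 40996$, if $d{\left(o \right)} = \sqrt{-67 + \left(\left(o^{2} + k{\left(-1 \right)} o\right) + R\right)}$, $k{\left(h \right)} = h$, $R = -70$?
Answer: $40996 + i \sqrt{107} \approx 40996.0 + 10.344 i$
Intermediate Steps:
$d{\left(o \right)} = \sqrt{-137 + o^{2} - o}$ ($d{\left(o \right)} = \sqrt{-67 - \left(70 + o - o^{2}\right)} = \sqrt{-137 + o^{2} - o}$)
$d{\left(6 \right)} + 40996 = \sqrt{-137 + 6^{2} - 6} + 40996 = \sqrt{-137 + 36 - 6} + 40996 = \sqrt{-107} + 40996 = i \sqrt{107} + 40996 = 40996 + i \sqrt{107}$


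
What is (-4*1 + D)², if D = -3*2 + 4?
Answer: 36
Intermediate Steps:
D = -2 (D = -6 + 4 = -2)
(-4*1 + D)² = (-4*1 - 2)² = (-4 - 2)² = (-6)² = 36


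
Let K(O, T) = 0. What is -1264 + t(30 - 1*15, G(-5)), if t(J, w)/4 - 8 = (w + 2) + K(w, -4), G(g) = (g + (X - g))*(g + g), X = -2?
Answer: -1144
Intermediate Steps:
G(g) = -4*g (G(g) = (g + (-2 - g))*(g + g) = -4*g)
t(J, w) = 40 + 4*w (t(J, w) = 32 + 4*((w + 2) + 0) = 32 + 4*((2 + w) + 0) = 32 + 4*(2 + w) = 32 + (8 + 4*w) = 40 + 4*w)
-1264 + t(30 - 1*15, G(-5)) = -1264 + (40 + 4*(-4*(-5))) = -1264 + (40 + 4*20) = -1264 + (40 + 80) = -1264 + 120 = -1144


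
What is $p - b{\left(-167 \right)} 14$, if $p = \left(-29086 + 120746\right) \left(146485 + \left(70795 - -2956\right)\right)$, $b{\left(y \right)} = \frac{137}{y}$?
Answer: $\frac{3371200905838}{167} \approx 2.0187 \cdot 10^{10}$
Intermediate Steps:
$p = 20186831760$ ($p = 91660 \left(146485 + \left(70795 + 2956\right)\right) = 91660 \left(146485 + 73751\right) = 91660 \cdot 220236 = 20186831760$)
$p - b{\left(-167 \right)} 14 = 20186831760 - \frac{137}{-167} \cdot 14 = 20186831760 - 137 \left(- \frac{1}{167}\right) 14 = 20186831760 - \left(- \frac{137}{167}\right) 14 = 20186831760 - - \frac{1918}{167} = 20186831760 + \frac{1918}{167} = \frac{3371200905838}{167}$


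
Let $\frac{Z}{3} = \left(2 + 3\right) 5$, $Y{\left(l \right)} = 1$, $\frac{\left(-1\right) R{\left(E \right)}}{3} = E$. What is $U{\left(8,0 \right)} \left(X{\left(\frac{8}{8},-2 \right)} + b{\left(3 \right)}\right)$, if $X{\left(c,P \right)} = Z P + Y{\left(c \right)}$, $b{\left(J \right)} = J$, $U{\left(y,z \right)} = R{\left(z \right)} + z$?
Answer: $0$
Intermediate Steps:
$R{\left(E \right)} = - 3 E$
$U{\left(y,z \right)} = - 2 z$ ($U{\left(y,z \right)} = - 3 z + z = - 2 z$)
$Z = 75$ ($Z = 3 \left(2 + 3\right) 5 = 3 \cdot 5 \cdot 5 = 3 \cdot 25 = 75$)
$X{\left(c,P \right)} = 1 + 75 P$ ($X{\left(c,P \right)} = 75 P + 1 = 1 + 75 P$)
$U{\left(8,0 \right)} \left(X{\left(\frac{8}{8},-2 \right)} + b{\left(3 \right)}\right) = \left(-2\right) 0 \left(\left(1 + 75 \left(-2\right)\right) + 3\right) = 0 \left(\left(1 - 150\right) + 3\right) = 0 \left(-149 + 3\right) = 0 \left(-146\right) = 0$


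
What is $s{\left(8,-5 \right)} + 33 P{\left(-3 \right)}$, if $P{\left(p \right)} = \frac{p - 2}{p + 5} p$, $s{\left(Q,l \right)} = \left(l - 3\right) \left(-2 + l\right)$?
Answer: $\frac{607}{2} \approx 303.5$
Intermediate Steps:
$s{\left(Q,l \right)} = \left(-3 + l\right) \left(-2 + l\right)$
$P{\left(p \right)} = \frac{p \left(-2 + p\right)}{5 + p}$ ($P{\left(p \right)} = \frac{p - 2}{5 + p} p = \frac{-2 + p}{5 + p} p = \frac{p \left(-2 + p\right)}{5 + p}$)
$s{\left(8,-5 \right)} + 33 P{\left(-3 \right)} = \left(6 + \left(-5\right)^{2} - -25\right) + 33 \left(- \frac{3 \left(-2 - 3\right)}{5 - 3}\right) = \left(6 + 25 + 25\right) + 33 \left(\left(-3\right) \frac{1}{2} \left(-5\right)\right) = 56 + 33 \left(\left(-3\right) \frac{1}{2} \left(-5\right)\right) = 56 + 33 \cdot \frac{15}{2} = 56 + \frac{495}{2} = \frac{607}{2}$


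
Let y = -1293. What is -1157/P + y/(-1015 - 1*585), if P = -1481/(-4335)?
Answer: -8023037067/2369600 ≈ -3385.8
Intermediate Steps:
P = 1481/4335 (P = -1481*(-1/4335) = 1481/4335 ≈ 0.34164)
-1157/P + y/(-1015 - 1*585) = -1157/1481/4335 - 1293/(-1015 - 1*585) = -1157*4335/1481 - 1293/(-1015 - 585) = -5015595/1481 - 1293/(-1600) = -5015595/1481 - 1293*(-1/1600) = -5015595/1481 + 1293/1600 = -8023037067/2369600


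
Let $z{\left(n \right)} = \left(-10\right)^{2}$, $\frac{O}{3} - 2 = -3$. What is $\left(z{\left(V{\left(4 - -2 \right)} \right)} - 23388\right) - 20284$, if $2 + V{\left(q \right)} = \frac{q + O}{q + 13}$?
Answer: $-43572$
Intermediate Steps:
$O = -3$ ($O = 6 + 3 \left(-3\right) = 6 - 9 = -3$)
$V{\left(q \right)} = -2 + \frac{-3 + q}{13 + q}$ ($V{\left(q \right)} = -2 + \frac{q - 3}{q + 13} = -2 + \frac{-3 + q}{13 + q}$)
$z{\left(n \right)} = 100$
$\left(z{\left(V{\left(4 - -2 \right)} \right)} - 23388\right) - 20284 = \left(100 - 23388\right) - 20284 = -23288 - 20284 = -43572$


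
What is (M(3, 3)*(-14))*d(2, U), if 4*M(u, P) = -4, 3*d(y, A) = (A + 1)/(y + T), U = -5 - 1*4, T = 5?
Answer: -16/3 ≈ -5.3333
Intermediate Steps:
U = -9 (U = -5 - 4 = -9)
d(y, A) = (1 + A)/(3*(5 + y)) (d(y, A) = ((A + 1)/(y + 5))/3 = ((1 + A)/(5 + y))/3 = (1 + A)/(3*(5 + y)))
M(u, P) = -1 (M(u, P) = (¼)*(-4) = -1)
(M(3, 3)*(-14))*d(2, U) = (-1*(-14))*((1 - 9)/(3*(5 + 2))) = 14*((⅓)*(-8)/7) = 14*((⅓)*(⅐)*(-8)) = 14*(-8/21) = -16/3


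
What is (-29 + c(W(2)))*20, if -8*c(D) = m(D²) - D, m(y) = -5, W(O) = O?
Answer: -1125/2 ≈ -562.50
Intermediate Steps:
c(D) = 5/8 + D/8 (c(D) = -(-5 - D)/8 = 5/8 + D/8)
(-29 + c(W(2)))*20 = (-29 + (5/8 + (⅛)*2))*20 = (-29 + (5/8 + ¼))*20 = (-29 + 7/8)*20 = -225/8*20 = -1125/2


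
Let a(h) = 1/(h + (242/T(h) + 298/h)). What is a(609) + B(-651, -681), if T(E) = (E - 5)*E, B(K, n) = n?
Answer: -25445771327/37365393 ≈ -681.00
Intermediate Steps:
T(E) = E*(-5 + E) (T(E) = (-5 + E)*E = E*(-5 + E))
a(h) = 1/(h + 298/h + 242/(h*(-5 + h))) (a(h) = 1/(h + (242/((h*(-5 + h))) + 298/h)) = 1/(h + (242*(1/(h*(-5 + h))) + 298/h)) = 1/(h + (242/(h*(-5 + h)) + 298/h)) = 1/(h + (298/h + 242/(h*(-5 + h)))) = 1/(h + 298/h + 242/(h*(-5 + h))))
a(609) + B(-651, -681) = 609*(-5 + 609)/(-1248 + 298*609 + 609²*(-5 + 609)) - 681 = 609*604/(-1248 + 181482 + 370881*604) - 681 = 609*604/(-1248 + 181482 + 224012124) - 681 = 609*604/224192358 - 681 = 609*(1/224192358)*604 - 681 = 61306/37365393 - 681 = -25445771327/37365393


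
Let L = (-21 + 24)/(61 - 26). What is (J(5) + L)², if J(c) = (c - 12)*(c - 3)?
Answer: 237169/1225 ≈ 193.61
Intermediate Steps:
L = 3/35 ≈ 0.085714
J(c) = (-12 + c)*(-3 + c)
(J(5) + L)² = ((36 + 5² - 15*5) + 3/35)² = ((36 + 25 - 75) + 3/35)² = (-14 + 3/35)² = (-487/35)² = 237169/1225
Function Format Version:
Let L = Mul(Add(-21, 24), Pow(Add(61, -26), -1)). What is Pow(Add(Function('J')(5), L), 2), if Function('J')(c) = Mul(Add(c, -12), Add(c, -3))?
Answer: Rational(237169, 1225) ≈ 193.61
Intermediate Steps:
L = Rational(3, 35) (L = Mul(3, Pow(35, -1)) = Mul(3, Rational(1, 35)) = Rational(3, 35) ≈ 0.085714)
Function('J')(c) = Mul(Add(-12, c), Add(-3, c))
Pow(Add(Function('J')(5), L), 2) = Pow(Add(Add(36, Pow(5, 2), Mul(-15, 5)), Rational(3, 35)), 2) = Pow(Add(Add(36, 25, -75), Rational(3, 35)), 2) = Pow(Add(-14, Rational(3, 35)), 2) = Pow(Rational(-487, 35), 2) = Rational(237169, 1225)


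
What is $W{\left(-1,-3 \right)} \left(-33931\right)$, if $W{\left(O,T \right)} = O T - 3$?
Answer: $0$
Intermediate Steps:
$W{\left(O,T \right)} = -3 + O T$
$W{\left(-1,-3 \right)} \left(-33931\right) = \left(-3 - -3\right) \left(-33931\right) = \left(-3 + 3\right) \left(-33931\right) = 0 \left(-33931\right) = 0$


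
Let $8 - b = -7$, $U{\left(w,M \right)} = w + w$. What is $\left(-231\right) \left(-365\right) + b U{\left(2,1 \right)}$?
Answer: $84375$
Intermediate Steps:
$U{\left(w,M \right)} = 2 w$
$b = 15$ ($b = 8 - -7 = 8 + 7 = 15$)
$\left(-231\right) \left(-365\right) + b U{\left(2,1 \right)} = \left(-231\right) \left(-365\right) + 15 \cdot 2 \cdot 2 = 84315 + 15 \cdot 4 = 84315 + 60 = 84375$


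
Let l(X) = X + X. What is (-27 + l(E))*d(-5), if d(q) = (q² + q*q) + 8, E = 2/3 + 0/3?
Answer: -4466/3 ≈ -1488.7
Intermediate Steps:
E = ⅔ (E = 2*(⅓) + 0*(⅓) = ⅔ + 0 = ⅔ ≈ 0.66667)
l(X) = 2*X
d(q) = 8 + 2*q² (d(q) = (q² + q²) + 8 = 2*q² + 8 = 8 + 2*q²)
(-27 + l(E))*d(-5) = (-27 + 2*(⅔))*(8 + 2*(-5)²) = (-27 + 4/3)*(8 + 2*25) = -77*(8 + 50)/3 = -77/3*58 = -4466/3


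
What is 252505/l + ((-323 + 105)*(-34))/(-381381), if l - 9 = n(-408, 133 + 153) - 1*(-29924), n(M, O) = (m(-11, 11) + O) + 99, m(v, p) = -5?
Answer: 96075929449/11560802253 ≈ 8.3105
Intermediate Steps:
n(M, O) = 94 + O (n(M, O) = (-5 + O) + 99 = 94 + O)
l = 30313 (l = 9 + ((94 + (133 + 153)) - 1*(-29924)) = 9 + ((94 + 286) + 29924) = 9 + (380 + 29924) = 9 + 30304 = 30313)
252505/l + ((-323 + 105)*(-34))/(-381381) = 252505/30313 + ((-323 + 105)*(-34))/(-381381) = 252505*(1/30313) - 218*(-34)*(-1/381381) = 252505/30313 + 7412*(-1/381381) = 252505/30313 - 7412/381381 = 96075929449/11560802253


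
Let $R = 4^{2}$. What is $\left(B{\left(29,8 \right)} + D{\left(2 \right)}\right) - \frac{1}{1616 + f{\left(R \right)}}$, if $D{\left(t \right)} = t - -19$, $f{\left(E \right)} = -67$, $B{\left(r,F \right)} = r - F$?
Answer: $\frac{65057}{1549} \approx 41.999$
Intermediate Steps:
$R = 16$
$D{\left(t \right)} = 19 + t$ ($D{\left(t \right)} = t + 19 = 19 + t$)
$\left(B{\left(29,8 \right)} + D{\left(2 \right)}\right) - \frac{1}{1616 + f{\left(R \right)}} = \left(\left(29 - 8\right) + \left(19 + 2\right)\right) - \frac{1}{1616 - 67} = \left(\left(29 - 8\right) + 21\right) - \frac{1}{1549} = \left(21 + 21\right) - \frac{1}{1549} = 42 - \frac{1}{1549} = \frac{65057}{1549}$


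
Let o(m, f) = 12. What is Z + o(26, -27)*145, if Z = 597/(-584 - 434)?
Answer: 1770723/1018 ≈ 1739.4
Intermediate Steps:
Z = -597/1018 (Z = 597/(-1018) = 597*(-1/1018) = -597/1018 ≈ -0.58644)
Z + o(26, -27)*145 = -597/1018 + 12*145 = -597/1018 + 1740 = 1770723/1018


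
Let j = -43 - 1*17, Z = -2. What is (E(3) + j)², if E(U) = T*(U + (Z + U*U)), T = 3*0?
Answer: 3600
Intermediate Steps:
j = -60 (j = -43 - 17 = -60)
T = 0
E(U) = 0 (E(U) = 0*(U + (-2 + U*U)) = 0*(U + (-2 + U²)) = 0*(-2 + U + U²) = 0)
(E(3) + j)² = (0 - 60)² = (-60)² = 3600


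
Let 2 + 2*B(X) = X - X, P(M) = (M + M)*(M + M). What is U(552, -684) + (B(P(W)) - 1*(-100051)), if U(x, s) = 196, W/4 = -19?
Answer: 100246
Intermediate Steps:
W = -76 (W = 4*(-19) = -76)
P(M) = 4*M**2 (P(M) = (2*M)*(2*M) = 4*M**2)
B(X) = -1 (B(X) = -1 + (X - X)/2 = -1 + (1/2)*0 = -1 + 0 = -1)
U(552, -684) + (B(P(W)) - 1*(-100051)) = 196 + (-1 - 1*(-100051)) = 196 + (-1 + 100051) = 196 + 100050 = 100246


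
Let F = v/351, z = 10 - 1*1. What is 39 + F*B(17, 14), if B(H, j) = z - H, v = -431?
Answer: 17137/351 ≈ 48.823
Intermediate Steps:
z = 9 (z = 10 - 1 = 9)
B(H, j) = 9 - H
F = -431/351 ≈ -1.2279
39 + F*B(17, 14) = 39 - 431*(9 - 1*17)/351 = 39 - 431*(9 - 17)/351 = 39 - 431/351*(-8) = 39 + 3448/351 = 17137/351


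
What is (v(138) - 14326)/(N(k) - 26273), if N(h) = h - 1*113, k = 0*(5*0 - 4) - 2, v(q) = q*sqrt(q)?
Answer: 7163/13194 - 23*sqrt(138)/4398 ≈ 0.48146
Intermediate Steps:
v(q) = q**(3/2)
k = -2 (k = 0*(0 - 4) - 2 = 0*(-4) - 2 = 0 - 2 = -2)
N(h) = -113 + h (N(h) = h - 113 = -113 + h)
(v(138) - 14326)/(N(k) - 26273) = (138**(3/2) - 14326)/((-113 - 2) - 26273) = (138*sqrt(138) - 14326)/(-115 - 26273) = (-14326 + 138*sqrt(138))/(-26388) = (-14326 + 138*sqrt(138))*(-1/26388) = 7163/13194 - 23*sqrt(138)/4398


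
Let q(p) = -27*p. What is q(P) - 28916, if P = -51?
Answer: -27539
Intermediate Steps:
q(P) - 28916 = -27*(-51) - 28916 = 1377 - 28916 = -27539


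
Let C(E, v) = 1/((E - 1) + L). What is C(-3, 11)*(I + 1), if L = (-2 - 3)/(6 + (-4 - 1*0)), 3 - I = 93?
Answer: 178/13 ≈ 13.692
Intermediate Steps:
I = -90 (I = 3 - 1*93 = 3 - 93 = -90)
L = -5/2 (L = -5/(6 + (-4 + 0)) = -5/(6 - 4) = -5/2 ≈ -2.5000)
C(E, v) = 1/(-7/2 + E) (C(E, v) = 1/((E - 1) - 5/2) = 1/((-1 + E) - 5/2) = 1/(-7/2 + E))
C(-3, 11)*(I + 1) = (2/(-7 + 2*(-3)))*(-90 + 1) = (2/(-7 - 6))*(-89) = (2/(-13))*(-89) = (2*(-1/13))*(-89) = -2/13*(-89) = 178/13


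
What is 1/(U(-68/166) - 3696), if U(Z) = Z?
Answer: -83/306802 ≈ -0.00027053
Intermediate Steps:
1/(U(-68/166) - 3696) = 1/(-68/166 - 3696) = 1/(-68*1/166 - 3696) = 1/(-34/83 - 3696) = 1/(-306802/83) = -83/306802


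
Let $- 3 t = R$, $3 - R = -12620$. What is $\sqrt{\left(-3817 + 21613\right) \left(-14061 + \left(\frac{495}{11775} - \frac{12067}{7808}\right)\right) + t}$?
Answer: $\frac{i \sqrt{330532225106045643870}}{1149240} \approx 15820.0 i$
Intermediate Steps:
$R = 12623$ ($R = 3 - -12620 = 3 + 12620 = 12623$)
$t = - \frac{12623}{3}$ ($t = \left(- \frac{1}{3}\right) 12623 = - \frac{12623}{3} \approx -4207.7$)
$\sqrt{\left(-3817 + 21613\right) \left(-14061 + \left(\frac{495}{11775} - \frac{12067}{7808}\right)\right) + t} = \sqrt{\left(-3817 + 21613\right) \left(-14061 + \left(\frac{495}{11775} - \frac{12067}{7808}\right)\right) - \frac{12623}{3}} = \sqrt{17796 \left(-14061 + \left(495 \cdot \frac{1}{11775} - \frac{12067}{7808}\right)\right) - \frac{12623}{3}} = \sqrt{17796 \left(-14061 + \left(\frac{33}{785} - \frac{12067}{7808}\right)\right) - \frac{12623}{3}} = \sqrt{17796 \left(-14061 - \frac{9214931}{6129280}\right) - \frac{12623}{3}} = \sqrt{17796 \left(- \frac{86193021011}{6129280}\right) - \frac{12623}{3}} = \sqrt{- \frac{383472750477939}{1532320} - \frac{12623}{3}} = \sqrt{- \frac{1150437593909177}{4596960}} = \frac{i \sqrt{330532225106045643870}}{1149240}$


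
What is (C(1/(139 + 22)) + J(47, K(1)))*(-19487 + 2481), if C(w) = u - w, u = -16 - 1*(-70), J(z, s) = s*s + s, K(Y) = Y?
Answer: -153309090/161 ≈ -9.5223e+5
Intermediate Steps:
J(z, s) = s + s² (J(z, s) = s² + s = s + s²)
u = 54 (u = -16 + 70 = 54)
C(w) = 54 - w
(C(1/(139 + 22)) + J(47, K(1)))*(-19487 + 2481) = ((54 - 1/(139 + 22)) + 1*(1 + 1))*(-19487 + 2481) = ((54 - 1/161) + 1*2)*(-17006) = ((54 - 1*1/161) + 2)*(-17006) = ((54 - 1/161) + 2)*(-17006) = (8693/161 + 2)*(-17006) = (9015/161)*(-17006) = -153309090/161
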